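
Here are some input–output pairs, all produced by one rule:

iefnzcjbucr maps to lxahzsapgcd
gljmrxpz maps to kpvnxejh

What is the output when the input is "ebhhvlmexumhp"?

ftjkcvskfnczf

Each output is the input with this applied: shift every letter 2 places backward in the alphabet (wrapping around), then move the first 3 characters to the end (rotate left by 3).
So "ebhhvlmexumhp" becomes "ftjkcvskfnczf".
(Check on "iefnzcjbucr": → "gcdlxahzsap" → "lxahzsapgcd" ✓)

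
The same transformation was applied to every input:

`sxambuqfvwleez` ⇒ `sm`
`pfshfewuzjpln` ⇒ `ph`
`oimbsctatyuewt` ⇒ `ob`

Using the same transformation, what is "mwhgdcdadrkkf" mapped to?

In each case the input is transformed by: keep one character in every 3, starting at position 1 (positions 1st, 4th, 7th, ...), then delete the last 3 characters.
Starting from "mwhgdcdadrkkf": after the first operation, "mgdrf"; after the second, "mg".

mg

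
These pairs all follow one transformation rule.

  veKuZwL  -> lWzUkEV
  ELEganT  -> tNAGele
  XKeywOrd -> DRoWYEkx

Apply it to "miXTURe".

What's happening: reverse the string, then flip the case of every letter.
On "miXTURe": the first step gives "eRUTXim", and the second then gives "ErutxIM".

ErutxIM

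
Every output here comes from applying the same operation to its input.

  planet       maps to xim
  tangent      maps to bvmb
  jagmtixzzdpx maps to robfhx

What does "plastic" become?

The rule is to shift every letter 8 places forward in the alphabet (wrapping around), then keep every other character starting from the first (positions 1st, 3rd, 5th, ...).
On "plastic": the first step gives "xtiabqk", and the second then gives "xibk".

xibk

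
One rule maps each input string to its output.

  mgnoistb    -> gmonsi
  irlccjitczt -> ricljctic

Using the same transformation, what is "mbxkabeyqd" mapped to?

bmkxbaye

The pattern: delete the last 2 characters, then swap each adjacent pair of characters (1↔2, 3↔4, ...).
On "mbxkabeyqd": the first step gives "mbxkabey", and the second then gives "bmkxbaye".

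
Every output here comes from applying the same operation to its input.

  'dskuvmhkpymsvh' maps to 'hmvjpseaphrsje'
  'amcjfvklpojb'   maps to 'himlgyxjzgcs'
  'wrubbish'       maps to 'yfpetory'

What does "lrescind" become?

The rule is to shift every letter 3 places backward in the alphabet (wrapping around), then swap the front and back halves of the string.
On "lrescind": the first step gives "iobpzfka", and the second then gives "zfkaiobp".
(Check on "wrubbish": → "toryyfpe" → "yfpetory" ✓)

zfkaiobp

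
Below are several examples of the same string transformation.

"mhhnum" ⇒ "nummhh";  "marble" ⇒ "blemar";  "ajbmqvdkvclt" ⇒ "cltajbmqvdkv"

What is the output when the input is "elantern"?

What's happening: move the last 3 characters to the front (rotate right by 3).
On "elantern" that produces "ernelant".

ernelant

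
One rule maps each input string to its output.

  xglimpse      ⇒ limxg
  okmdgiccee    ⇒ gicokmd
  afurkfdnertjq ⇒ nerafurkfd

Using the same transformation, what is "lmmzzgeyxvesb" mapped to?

The pattern: delete the last 3 characters, then move the last 3 characters to the front (rotate right by 3).
"lmmzzgeyxvesb" → "lmmzzgeyxv" → "yxvlmmzzge".
(Check on "xglimpse": → "xglim" → "limxg" ✓)

yxvlmmzzge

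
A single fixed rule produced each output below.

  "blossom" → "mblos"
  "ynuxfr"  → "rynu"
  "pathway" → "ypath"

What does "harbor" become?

rhar

Looking at the pairs, the operation is to move the last 3 characters to the front (rotate right by 3), then delete the first 2 characters.
"harbor" → "borhar" → "rhar".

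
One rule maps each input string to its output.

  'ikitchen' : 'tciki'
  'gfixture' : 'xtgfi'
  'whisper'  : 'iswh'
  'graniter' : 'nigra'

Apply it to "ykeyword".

ywyke

Rule — delete the last 3 characters, then move the last 2 characters to the front (rotate right by 2).
For "ykeyword", step one produces "ykeyw"; step two turns that into "ywyke".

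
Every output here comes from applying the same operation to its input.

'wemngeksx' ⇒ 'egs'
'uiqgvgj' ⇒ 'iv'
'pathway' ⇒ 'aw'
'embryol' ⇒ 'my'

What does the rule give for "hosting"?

oi

The rule is to keep one character in every 3, starting at position 2 (positions 2nd, 5th, 8th, ...).
For "hosting" the result is "oi".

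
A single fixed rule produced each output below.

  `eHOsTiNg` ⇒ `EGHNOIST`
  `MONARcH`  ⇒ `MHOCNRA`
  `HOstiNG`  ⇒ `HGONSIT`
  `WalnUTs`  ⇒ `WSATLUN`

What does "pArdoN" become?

PNAORD

Looking at the pairs, the operation is to take characters alternately from the front and the back (1st, last, 2nd, 2nd-last, ...), then convert every letter to uppercase.
Starting from "pArdoN": after the first operation, "pNAord"; after the second, "PNAORD".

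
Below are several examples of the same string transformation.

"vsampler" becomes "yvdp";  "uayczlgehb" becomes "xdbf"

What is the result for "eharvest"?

Looking at the pairs, the operation is to shift every letter 3 places forward in the alphabet (wrapping around), then keep only the first 4 characters.
Working it through for "eharvest": intermediate "hkduyhvw", final "hkdu".

hkdu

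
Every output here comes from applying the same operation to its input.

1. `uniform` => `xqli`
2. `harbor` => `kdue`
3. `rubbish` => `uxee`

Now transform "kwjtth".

nzmw

The pattern: shift every letter 3 places forward in the alphabet (wrapping around), then keep only the first 4 characters.
Starting from "kwjtth": after the first operation, "nzmwwk"; after the second, "nzmw".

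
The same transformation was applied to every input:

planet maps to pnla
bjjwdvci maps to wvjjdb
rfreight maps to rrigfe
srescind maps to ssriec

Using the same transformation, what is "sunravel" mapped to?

vusrna

In each case the input is transformed by: delete the last 2 characters, then sort the characters into reverse alphabetical order.
Starting from "sunravel": after the first operation, "sunrav"; after the second, "vusrna".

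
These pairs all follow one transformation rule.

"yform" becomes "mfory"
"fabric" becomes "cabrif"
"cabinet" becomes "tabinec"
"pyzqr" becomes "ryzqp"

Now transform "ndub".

Each output is the input with this applied: swap the first and last characters.
Applying that to "ndub" gives "bdun".

bdun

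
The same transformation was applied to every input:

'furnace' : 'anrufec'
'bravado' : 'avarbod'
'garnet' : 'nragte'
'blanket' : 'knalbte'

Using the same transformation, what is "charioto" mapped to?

oirahcot

Rule — reverse the string, then move the first 2 characters to the end (rotate left by 2).
Applying both steps to "charioto": "otoirahc", then "oirahcot".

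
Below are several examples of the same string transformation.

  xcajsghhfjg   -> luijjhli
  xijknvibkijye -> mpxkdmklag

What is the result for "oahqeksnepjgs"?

sgmupgrliu

Looking at the pairs, the operation is to delete the first 3 characters, then shift every letter 2 places forward in the alphabet (wrapping around).
For "oahqeksnepjgs", step one produces "qeksnepjgs"; step two turns that into "sgmupgrliu".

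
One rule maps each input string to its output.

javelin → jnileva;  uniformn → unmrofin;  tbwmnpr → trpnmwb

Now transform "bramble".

belbmar

Rule — reverse the string, then move the last character to the front.
"bramble" → "elbmarb" → "belbmar".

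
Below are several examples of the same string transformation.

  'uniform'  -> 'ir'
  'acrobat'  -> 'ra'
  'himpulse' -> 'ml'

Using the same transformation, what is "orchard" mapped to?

Each output is the input with this applied: keep one character in every 3, starting at position 3 (positions 3rd, 6th, 9th, ...).
So "orchard" becomes "cr".

cr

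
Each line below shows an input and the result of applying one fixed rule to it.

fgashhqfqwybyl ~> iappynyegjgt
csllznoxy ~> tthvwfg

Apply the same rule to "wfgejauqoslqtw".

What's happening: shift every letter 8 places forward in the alphabet (wrapping around), then delete the first 2 characters.
For "wfgejauqoslqtw", step one produces "enomricywatybe"; step two turns that into "omricywatybe".

omricywatybe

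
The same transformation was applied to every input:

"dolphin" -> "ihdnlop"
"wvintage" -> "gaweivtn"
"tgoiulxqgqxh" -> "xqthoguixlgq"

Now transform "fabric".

irfcba

Each output is the input with this applied: move the last 3 characters to the front (rotate right by 3), then swap each adjacent pair of characters (1↔2, 3↔4, ...).
For "fabric", step one produces "ricfab"; step two turns that into "irfcba".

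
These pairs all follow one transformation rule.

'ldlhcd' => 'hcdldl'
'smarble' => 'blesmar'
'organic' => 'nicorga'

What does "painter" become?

What's happening: move the last 3 characters to the front (rotate right by 3).
Doing the same to "painter": "terpain".

terpain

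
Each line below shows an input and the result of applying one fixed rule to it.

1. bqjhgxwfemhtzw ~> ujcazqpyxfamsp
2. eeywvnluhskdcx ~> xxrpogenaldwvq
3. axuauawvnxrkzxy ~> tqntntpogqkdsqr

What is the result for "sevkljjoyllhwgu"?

lxodecchreeapzn

What's happening: shift every letter 7 places backward in the alphabet (wrapping around).
Applying that to "sevkljjoyllhwgu" gives "lxodecchreeapzn".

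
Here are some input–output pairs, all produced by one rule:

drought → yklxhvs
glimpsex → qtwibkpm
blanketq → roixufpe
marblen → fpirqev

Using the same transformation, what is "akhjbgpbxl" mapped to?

nfktfbpeol

The rule is to move the first 3 characters to the end (rotate left by 3), then shift every letter 4 places forward in the alphabet (wrapping around).
Working it through for "akhjbgpbxl": intermediate "jbgpbxlakh", final "nfktfbpeol".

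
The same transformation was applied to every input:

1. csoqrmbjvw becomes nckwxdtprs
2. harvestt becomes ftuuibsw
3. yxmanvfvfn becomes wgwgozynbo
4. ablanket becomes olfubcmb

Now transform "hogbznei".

Looking at the pairs, the operation is to swap the front and back halves of the string, then shift every letter 1 place forward in the alphabet (wrapping around).
Applying both steps to "hogbznei": "zneihogb", then "aofjiphc".

aofjiphc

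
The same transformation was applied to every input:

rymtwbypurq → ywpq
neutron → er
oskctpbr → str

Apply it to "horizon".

In each case the input is transformed by: keep one character in every 3, starting at position 2 (positions 2nd, 5th, 8th, ...).
Applying that to "horizon" gives "oz".

oz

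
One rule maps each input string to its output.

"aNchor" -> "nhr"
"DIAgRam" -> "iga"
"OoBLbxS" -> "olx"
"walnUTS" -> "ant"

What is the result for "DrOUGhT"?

What's happening: keep every other character starting from the second (positions 2nd, 4th, 6th, ...), then convert every letter to lowercase.
Applying that to "DrOUGhT" gives "ruh".

ruh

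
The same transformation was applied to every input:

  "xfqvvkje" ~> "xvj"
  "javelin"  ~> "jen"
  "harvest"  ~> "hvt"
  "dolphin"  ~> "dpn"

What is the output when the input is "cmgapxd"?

What's happening: keep one character in every 3, starting at position 1 (positions 1st, 4th, 7th, ...).
Doing the same to "cmgapxd": "cad".

cad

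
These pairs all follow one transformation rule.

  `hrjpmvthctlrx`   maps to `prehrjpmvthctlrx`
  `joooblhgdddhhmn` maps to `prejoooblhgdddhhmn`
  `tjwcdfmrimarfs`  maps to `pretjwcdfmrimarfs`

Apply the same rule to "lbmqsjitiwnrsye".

The rule is to prepend "pre".
Applying that to "lbmqsjitiwnrsye" gives "prelbmqsjitiwnrsye".

prelbmqsjitiwnrsye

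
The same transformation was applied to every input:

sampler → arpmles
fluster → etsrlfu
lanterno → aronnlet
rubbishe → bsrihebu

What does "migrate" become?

armiget

What's happening: sort the characters into reverse alphabetical order, then swap the first and last characters.
Applying both steps to "migrate": "trmigea", then "armiget".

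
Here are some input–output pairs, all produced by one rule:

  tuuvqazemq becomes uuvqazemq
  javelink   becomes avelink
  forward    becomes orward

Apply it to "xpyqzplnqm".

pyqzplnqm

Each output is the input with this applied: delete the first character.
Applying that to "xpyqzplnqm" gives "pyqzplnqm".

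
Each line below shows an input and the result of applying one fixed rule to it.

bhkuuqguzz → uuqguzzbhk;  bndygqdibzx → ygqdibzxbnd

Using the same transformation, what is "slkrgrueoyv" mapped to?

Looking at the pairs, the operation is to move the first 3 characters to the end (rotate left by 3).
"slkrgrueoyv" → "rgrueoyvslk".

rgrueoyvslk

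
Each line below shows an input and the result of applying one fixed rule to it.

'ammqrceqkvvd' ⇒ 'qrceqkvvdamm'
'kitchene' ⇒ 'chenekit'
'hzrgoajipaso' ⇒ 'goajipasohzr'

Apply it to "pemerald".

eraldpem

The rule is to move the first 3 characters to the end (rotate left by 3).
"pemerald" → "eraldpem".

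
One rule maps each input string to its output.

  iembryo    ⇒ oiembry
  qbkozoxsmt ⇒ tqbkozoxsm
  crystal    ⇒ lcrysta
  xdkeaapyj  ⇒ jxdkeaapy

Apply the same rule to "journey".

In each case the input is transformed by: move the last character to the front.
For "journey" the result is "yjourne".

yjourne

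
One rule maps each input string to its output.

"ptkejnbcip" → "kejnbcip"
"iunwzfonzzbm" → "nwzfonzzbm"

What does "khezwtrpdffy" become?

ezwtrpdffy

What's happening: delete the first 2 characters.
Applying that to "khezwtrpdffy" gives "ezwtrpdffy".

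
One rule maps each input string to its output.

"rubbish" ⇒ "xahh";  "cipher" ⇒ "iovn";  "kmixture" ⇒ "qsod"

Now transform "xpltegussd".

Looking at the pairs, the operation is to shift every letter 6 places forward in the alphabet (wrapping around), then keep only the first 4 characters.
Applying both steps to "xpltegussd": "dvrzkmayyj", then "dvrz".
(Check on "cipher": → "iovnkx" → "iovn" ✓)

dvrz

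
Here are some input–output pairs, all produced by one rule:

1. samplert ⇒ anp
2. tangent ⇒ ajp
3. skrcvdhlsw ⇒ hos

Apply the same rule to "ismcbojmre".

Each output is the input with this applied: shift every letter 4 places backward in the alphabet (wrapping around), then keep only the last 3 characters.
For "ismcbojmre", step one produces "eoiyxkfina"; step two turns that into "ina".
(Check on "tangent": → "pwjcajp" → "ajp" ✓)

ina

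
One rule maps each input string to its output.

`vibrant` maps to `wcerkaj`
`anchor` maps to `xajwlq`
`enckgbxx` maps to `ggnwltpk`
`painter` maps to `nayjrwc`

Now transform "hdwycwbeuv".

Each output is the input with this applied: shift every letter 9 places forward in the alphabet (wrapping around), then move the last 2 characters to the front (rotate right by 2).
Starting from "hdwycwbeuv": after the first operation, "qmfhlfknde"; after the second, "deqmfhlfkn".
(Check on "enckgbxx": → "nwltpkgg" → "ggnwltpk" ✓)

deqmfhlfkn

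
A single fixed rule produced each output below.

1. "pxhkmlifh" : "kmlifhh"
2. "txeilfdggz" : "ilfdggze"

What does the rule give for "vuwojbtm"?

In each case the input is transformed by: delete the first 2 characters, then move the first character to the end.
Applying both steps to "vuwojbtm": "wojbtm", then "ojbtmw".
(Check on "txeilfdggz": → "eilfdggz" → "ilfdggze" ✓)

ojbtmw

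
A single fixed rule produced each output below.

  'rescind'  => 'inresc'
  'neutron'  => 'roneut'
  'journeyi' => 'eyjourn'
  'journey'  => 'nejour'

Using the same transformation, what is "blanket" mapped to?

keblan

Each output is the input with this applied: delete the last character, then move the last 2 characters to the front (rotate right by 2).
Working it through for "blanket": intermediate "blanke", final "keblan".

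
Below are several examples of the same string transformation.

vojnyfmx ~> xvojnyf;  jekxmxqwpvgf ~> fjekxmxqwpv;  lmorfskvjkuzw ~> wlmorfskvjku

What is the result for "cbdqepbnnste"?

ecbdqepbnns

The pattern: move the last character to the front, then delete the last character.
Starting from "cbdqepbnnste": after the first operation, "ecbdqepbnnst"; after the second, "ecbdqepbnns".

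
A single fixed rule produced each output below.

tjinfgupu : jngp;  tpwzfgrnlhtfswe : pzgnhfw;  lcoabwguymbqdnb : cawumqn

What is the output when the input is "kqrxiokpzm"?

The pattern: keep every other character starting from the second (positions 2nd, 4th, 6th, ...).
Applying that to "kqrxiokpzm" gives "qxopm".

qxopm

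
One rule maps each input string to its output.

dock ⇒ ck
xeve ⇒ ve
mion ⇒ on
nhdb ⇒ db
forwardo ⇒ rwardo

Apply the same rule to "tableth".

The transformation: delete the first 2 characters.
On "tableth" that produces "bleth".

bleth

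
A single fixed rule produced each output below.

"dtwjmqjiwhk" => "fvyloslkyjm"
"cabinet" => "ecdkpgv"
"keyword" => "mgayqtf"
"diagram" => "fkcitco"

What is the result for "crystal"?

etauvcn

Rule — shift every letter 2 places forward in the alphabet (wrapping around).
Doing the same to "crystal": "etauvcn".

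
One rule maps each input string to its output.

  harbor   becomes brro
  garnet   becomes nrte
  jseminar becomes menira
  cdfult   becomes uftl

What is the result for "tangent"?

Rule — delete the first 2 characters, then swap each adjacent pair of characters (1↔2, 3↔4, ...).
"tangent" → "ngent" → "gnnet".

gnnet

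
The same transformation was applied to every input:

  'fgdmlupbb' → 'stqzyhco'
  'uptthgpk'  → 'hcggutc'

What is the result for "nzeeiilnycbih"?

The pattern: shift every letter 13 places forward in the alphabet (wrapping around) — i.e. ROT13, then delete the last character.
Applying both steps to "nzeeiilnycbih": "amrrvvyalpovu", then "amrrvvyalpov".
(Check on "uptthgpk": → "hcggutcx" → "hcggutc" ✓)

amrrvvyalpov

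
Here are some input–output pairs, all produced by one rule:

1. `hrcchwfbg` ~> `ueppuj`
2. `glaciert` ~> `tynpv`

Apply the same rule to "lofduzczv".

ybsqhm

The rule is to shift every letter 13 places forward in the alphabet (wrapping around) — i.e. ROT13, then delete the last 3 characters.
Applying both steps to "lofduzczv": "ybsqhmpmi", then "ybsqhm".
(Check on "glaciert": → "tynpvreg" → "tynpv" ✓)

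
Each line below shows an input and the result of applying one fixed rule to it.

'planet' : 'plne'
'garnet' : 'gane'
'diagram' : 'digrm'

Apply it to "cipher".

cihe

The pattern: double every character, then keep one character in every 3, starting at position 1 (positions 1st, 4th, 7th, ...).
"cipher" → "cciipphheerr" → "cihe".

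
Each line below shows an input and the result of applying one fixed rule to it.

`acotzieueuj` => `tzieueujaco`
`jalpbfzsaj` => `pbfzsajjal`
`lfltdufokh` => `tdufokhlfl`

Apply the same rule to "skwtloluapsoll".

tloluapsollskw

In each case the input is transformed by: move the first 3 characters to the end (rotate left by 3).
On "skwtloluapsoll" that produces "tloluapsollskw".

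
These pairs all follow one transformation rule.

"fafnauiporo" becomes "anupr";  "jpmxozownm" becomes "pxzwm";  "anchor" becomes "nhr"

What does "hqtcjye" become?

Looking at the pairs, the operation is to keep every other character starting from the second (positions 2nd, 4th, 6th, ...).
Doing the same to "hqtcjye": "qcy".

qcy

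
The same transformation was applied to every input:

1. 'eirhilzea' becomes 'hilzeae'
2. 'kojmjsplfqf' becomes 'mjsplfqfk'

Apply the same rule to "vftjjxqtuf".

The pattern: move the first 3 characters to the end (rotate left by 3), then delete the last 2 characters.
For "vftjjxqtuf", step one produces "jjxqtufvft"; step two turns that into "jjxqtufv".

jjxqtufv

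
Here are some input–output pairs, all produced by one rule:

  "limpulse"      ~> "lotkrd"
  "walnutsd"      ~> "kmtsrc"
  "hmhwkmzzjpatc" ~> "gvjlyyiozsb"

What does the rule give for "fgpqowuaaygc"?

The rule is to shift every letter 1 place backward in the alphabet (wrapping around), then delete the first 2 characters.
Applying both steps to "fgpqowuaaygc": "efopnvtzzxfb", then "opnvtzzxfb".

opnvtzzxfb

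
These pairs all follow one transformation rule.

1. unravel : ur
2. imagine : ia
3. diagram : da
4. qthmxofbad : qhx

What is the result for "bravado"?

Looking at the pairs, the operation is to keep every other character starting from the first (positions 1st, 3rd, 5th, ...), then delete the last 2 characters.
Applying that to "bravado" gives "ba".

ba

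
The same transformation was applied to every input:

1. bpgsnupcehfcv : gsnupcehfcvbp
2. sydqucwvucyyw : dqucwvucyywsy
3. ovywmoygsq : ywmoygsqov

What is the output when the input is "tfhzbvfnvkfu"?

hzbvfnvkfutf

Rule — move the first 2 characters to the end (rotate left by 2).
So "tfhzbvfnvkfu" becomes "hzbvfnvkfutf".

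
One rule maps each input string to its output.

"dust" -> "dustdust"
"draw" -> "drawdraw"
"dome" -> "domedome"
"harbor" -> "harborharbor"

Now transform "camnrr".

camnrrcamnrr

Looking at the pairs, the operation is to write the whole string twice.
Applying that to "camnrr" gives "camnrrcamnrr".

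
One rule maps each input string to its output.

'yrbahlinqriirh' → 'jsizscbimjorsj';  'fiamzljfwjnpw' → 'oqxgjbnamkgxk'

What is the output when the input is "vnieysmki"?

nljwojfzt

The rule is to shift every letter 1 place forward in the alphabet (wrapping around), then move the last 3 characters to the front (rotate right by 3).
For "vnieysmki", step one produces "wojfztnlj"; step two turns that into "nljwojfzt".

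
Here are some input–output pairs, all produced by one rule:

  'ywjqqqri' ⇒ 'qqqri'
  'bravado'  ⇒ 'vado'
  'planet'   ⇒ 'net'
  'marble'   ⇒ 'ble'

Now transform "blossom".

ssom

The rule is to delete the first 3 characters.
For "blossom" the result is "ssom".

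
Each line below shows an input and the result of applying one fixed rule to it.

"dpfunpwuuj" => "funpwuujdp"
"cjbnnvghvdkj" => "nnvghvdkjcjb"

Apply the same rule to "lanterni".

The transformation: move the last 3 characters to the front (rotate right by 3), then swap the front and back halves of the string.
Doing the same to "lanterni": "anternil".
(Check on "dpfunpwuuj": → "uujdpfunpw" → "funpwuujdp" ✓)

anternil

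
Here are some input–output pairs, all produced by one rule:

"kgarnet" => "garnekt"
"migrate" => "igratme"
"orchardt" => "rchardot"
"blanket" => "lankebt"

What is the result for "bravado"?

ravadbo

Rule — swap the first and last characters, then move the first character to the end.
On "bravado": the first step gives "oravadb", and the second then gives "ravadbo".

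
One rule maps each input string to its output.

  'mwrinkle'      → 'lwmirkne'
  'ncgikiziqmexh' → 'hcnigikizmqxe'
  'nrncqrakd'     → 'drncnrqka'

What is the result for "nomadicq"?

conamidq

Rule — swap each adjacent pair of characters (1↔2, 3↔4, ...), then move the last character to the front.
Starting from "nomadicq": after the first operation, "onamidqc"; after the second, "conamidq".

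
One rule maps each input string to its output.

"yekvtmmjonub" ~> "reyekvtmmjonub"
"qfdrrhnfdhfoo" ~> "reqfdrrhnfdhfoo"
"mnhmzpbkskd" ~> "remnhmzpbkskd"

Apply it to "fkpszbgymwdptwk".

refkpszbgymwdptwk

The transformation: prepend "re".
For "fkpszbgymwdptwk" the result is "refkpszbgymwdptwk".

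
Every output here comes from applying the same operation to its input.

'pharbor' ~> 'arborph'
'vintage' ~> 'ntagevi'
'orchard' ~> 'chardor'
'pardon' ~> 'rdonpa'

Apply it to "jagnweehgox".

gnweehgoxja

The transformation: move the first 2 characters to the end (rotate left by 2).
Doing the same to "jagnweehgox": "gnweehgoxja".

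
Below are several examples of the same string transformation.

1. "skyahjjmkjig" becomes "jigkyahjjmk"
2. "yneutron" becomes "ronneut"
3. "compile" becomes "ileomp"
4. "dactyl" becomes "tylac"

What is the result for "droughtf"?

The pattern: delete the first character, then move the last 3 characters to the front (rotate right by 3).
Applying both steps to "droughtf": "roughtf", then "htfroug".

htfroug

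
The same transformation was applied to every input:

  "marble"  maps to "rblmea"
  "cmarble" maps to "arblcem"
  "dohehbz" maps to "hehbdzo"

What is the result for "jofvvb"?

fvvjbo

In each case the input is transformed by: swap the first and last characters, then move the first 2 characters to the end (rotate left by 2).
For "jofvvb", step one produces "bofvvj"; step two turns that into "fvvjbo".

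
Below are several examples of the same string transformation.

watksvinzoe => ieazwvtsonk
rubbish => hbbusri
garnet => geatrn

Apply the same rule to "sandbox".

dbaxson

Rule — sort the characters into reverse alphabetical order, then move the last 3 characters to the front (rotate right by 3).
For "sandbox" the result is "dbaxson".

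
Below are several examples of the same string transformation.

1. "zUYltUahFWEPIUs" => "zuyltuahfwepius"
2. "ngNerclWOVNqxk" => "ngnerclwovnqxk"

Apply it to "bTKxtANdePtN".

In each case the input is transformed by: convert every letter to lowercase.
Applying that to "bTKxtANdePtN" gives "btkxtandeptn".

btkxtandeptn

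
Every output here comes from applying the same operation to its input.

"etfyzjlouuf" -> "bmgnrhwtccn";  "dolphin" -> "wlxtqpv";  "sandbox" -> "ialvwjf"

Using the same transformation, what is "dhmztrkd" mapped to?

plhuzbls

The pattern: shift every letter 8 places forward in the alphabet (wrapping around), then swap each adjacent pair of characters (1↔2, 3↔4, ...).
"dhmztrkd" → "lpuhbzsl" → "plhuzbls".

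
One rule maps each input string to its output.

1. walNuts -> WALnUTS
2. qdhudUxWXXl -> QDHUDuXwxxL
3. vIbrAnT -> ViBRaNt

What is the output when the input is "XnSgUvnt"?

xNsGuVNT

Rule — flip the case of every letter.
So "XnSgUvnt" becomes "xNsGuVNT".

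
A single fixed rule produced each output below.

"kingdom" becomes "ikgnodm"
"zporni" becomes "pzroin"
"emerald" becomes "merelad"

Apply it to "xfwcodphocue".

fxcwdohpcoeu

The rule is to swap each adjacent pair of characters (1↔2, 3↔4, ...).
"xfwcodphocue" → "fxcwdohpcoeu".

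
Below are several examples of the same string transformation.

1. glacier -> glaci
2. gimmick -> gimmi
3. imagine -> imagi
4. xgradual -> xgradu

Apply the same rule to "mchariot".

mchari

In each case the input is transformed by: delete the last 2 characters.
"mchariot" → "mchari".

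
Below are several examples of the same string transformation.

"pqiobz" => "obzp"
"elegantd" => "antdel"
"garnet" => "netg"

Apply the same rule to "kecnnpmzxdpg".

mzxdpgkecn

Looking at the pairs, the operation is to swap the front and back halves of the string, then delete the last 2 characters.
"kecnnpmzxdpg" → "mzxdpgkecn".
(Check on "elegantd": → "antdeleg" → "antdel" ✓)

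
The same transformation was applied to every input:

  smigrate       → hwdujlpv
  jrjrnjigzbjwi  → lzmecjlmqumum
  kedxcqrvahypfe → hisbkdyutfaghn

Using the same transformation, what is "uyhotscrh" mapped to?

Each output is the input with this applied: shift every letter 3 places forward in the alphabet (wrapping around), then reverse the string.
"uyhotscrh" → "xbkrwvfuk" → "kufvwrkbx".

kufvwrkbx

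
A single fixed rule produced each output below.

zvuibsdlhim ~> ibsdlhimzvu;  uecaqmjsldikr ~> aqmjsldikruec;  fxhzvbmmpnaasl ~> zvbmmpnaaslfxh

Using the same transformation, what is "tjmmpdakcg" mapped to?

mpdakcgtjm

Each output is the input with this applied: move the first 3 characters to the end (rotate left by 3).
Doing the same to "tjmmpdakcg": "mpdakcgtjm".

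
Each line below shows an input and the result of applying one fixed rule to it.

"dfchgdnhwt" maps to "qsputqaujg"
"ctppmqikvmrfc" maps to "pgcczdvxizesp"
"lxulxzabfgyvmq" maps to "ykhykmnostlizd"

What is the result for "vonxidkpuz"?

The pattern: shift every letter 13 places forward in the alphabet (wrapping around) — i.e. ROT13.
Applying that to "vonxidkpuz" gives "ibakvqxchm".

ibakvqxchm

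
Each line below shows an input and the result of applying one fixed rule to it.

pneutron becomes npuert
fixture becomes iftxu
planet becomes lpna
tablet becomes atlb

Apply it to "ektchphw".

Rule — delete the last 2 characters, then swap each adjacent pair of characters (1↔2, 3↔4, ...).
Working it through for "ektchphw": intermediate "ektchp", final "kectph".

kectph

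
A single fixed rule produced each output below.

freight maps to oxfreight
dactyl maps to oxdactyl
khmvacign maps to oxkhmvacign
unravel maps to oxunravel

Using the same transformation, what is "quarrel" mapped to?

oxquarrel

Rule — prepend "ox".
For "quarrel" the result is "oxquarrel".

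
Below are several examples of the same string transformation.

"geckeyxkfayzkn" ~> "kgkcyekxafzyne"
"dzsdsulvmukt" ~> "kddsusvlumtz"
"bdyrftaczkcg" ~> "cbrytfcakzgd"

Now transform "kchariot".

Looking at the pairs, the operation is to swap each adjacent pair of characters (1↔2, 3↔4, ...), then swap the first and last characters.
"kchariot" → "ckahirto" → "okahirtc".

okahirtc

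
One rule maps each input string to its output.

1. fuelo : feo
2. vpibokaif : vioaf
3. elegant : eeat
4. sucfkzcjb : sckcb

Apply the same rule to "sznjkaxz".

Rule — keep every other character starting from the first (positions 1st, 3rd, 5th, ...).
For "sznjkaxz" the result is "snkx".

snkx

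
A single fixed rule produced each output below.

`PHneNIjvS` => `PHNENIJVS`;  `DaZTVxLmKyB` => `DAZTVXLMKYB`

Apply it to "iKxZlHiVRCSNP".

IKXZLHIVRCSNP

The pattern: convert every letter to uppercase.
Applying that to "iKxZlHiVRCSNP" gives "IKXZLHIVRCSNP".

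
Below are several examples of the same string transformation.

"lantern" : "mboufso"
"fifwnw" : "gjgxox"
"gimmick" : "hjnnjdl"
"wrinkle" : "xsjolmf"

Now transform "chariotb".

dibsjpuc

The pattern: shift every letter 1 place forward in the alphabet (wrapping around).
On "chariotb" that produces "dibsjpuc".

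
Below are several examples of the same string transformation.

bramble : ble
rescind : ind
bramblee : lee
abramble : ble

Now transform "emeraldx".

The rule is to keep only the last 3 characters.
"emeraldx" → "ldx".

ldx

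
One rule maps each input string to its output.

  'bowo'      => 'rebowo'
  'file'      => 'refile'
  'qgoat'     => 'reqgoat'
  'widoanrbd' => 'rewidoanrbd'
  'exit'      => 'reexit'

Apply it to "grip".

In each case the input is transformed by: prepend "re".
On "grip" that produces "regrip".

regrip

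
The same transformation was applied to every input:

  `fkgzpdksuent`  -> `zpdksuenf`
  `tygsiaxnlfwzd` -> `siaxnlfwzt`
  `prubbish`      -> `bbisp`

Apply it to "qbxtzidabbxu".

tzidabbxq

Rule — swap the first and last characters, then delete the first 3 characters.
Working it through for "qbxtzidabbxu": intermediate "ubxtzidabbxq", final "tzidabbxq".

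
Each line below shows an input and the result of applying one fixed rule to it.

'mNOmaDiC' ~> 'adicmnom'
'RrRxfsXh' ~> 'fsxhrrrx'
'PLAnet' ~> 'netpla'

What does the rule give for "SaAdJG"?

The rule is to swap the front and back halves of the string, then convert every letter to lowercase.
"SaAdJG" → "dJGSaA" → "djgsaa".

djgsaa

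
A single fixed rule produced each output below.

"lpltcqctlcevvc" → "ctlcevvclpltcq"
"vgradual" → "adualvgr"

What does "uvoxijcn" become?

xijcnuvo

The rule is to swap the front and back halves of the string, then move the last character to the front.
Starting from "uvoxijcn": after the first operation, "ijcnuvox"; after the second, "xijcnuvo".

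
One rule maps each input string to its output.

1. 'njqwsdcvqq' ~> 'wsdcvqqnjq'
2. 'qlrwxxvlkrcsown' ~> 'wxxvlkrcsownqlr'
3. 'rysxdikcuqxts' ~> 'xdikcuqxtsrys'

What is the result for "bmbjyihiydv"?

jyihiydvbmb

Each output is the input with this applied: move the first 3 characters to the end (rotate left by 3).
Applying that to "bmbjyihiydv" gives "jyihiydvbmb".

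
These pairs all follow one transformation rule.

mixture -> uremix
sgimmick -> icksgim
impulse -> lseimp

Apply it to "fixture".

What's happening: move the last 3 characters to the front (rotate right by 3), then delete the last character.
Starting from "fixture": after the first operation, "urefixt"; after the second, "urefix".

urefix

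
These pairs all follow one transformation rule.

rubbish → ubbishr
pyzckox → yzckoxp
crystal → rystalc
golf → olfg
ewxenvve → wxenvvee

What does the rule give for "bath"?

The pattern: move the first character to the end.
So "bath" becomes "athb".

athb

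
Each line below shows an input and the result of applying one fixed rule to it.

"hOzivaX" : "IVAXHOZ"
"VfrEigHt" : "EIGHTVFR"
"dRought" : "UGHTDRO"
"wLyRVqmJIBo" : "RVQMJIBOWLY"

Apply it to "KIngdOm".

Each output is the input with this applied: move the first 3 characters to the end (rotate left by 3), then convert every letter to uppercase.
"KIngdOm" → "gdOmKIn" → "GDOMKIN".

GDOMKIN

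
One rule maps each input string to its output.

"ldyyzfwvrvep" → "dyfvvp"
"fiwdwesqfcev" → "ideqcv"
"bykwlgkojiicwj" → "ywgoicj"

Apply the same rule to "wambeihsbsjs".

The rule is to keep every other character starting from the second (positions 2nd, 4th, 6th, ...).
Applying that to "wambeihsbsjs" gives "abisss".

abisss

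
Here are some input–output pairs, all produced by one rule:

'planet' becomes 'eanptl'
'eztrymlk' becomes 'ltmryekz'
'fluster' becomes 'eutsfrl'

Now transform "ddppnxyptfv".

fptppnyxdvd

The transformation: take characters alternately from the front and the back (1st, last, 2nd, 2nd-last, ...), then move the first 3 characters to the end (rotate left by 3).
For "ddppnxyptfv" the result is "fptppnyxdvd".
(Check on "eztrymlk": → "ekzltmry" → "ltmryekz" ✓)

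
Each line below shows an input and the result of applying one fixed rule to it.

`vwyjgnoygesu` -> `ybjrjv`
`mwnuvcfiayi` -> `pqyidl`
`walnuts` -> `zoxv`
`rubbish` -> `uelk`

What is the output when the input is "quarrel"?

The transformation: keep every other character starting from the first (positions 1st, 3rd, 5th, ...), then shift every letter 3 places forward in the alphabet (wrapping around).
For "quarrel" the result is "tduo".

tduo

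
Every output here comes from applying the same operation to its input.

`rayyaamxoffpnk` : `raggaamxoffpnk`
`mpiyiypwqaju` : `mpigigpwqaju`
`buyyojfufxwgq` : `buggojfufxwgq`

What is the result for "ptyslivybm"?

Rule — replace every "y" with "g".
On "ptyslivybm" that produces "ptgslivgbm".

ptgslivgbm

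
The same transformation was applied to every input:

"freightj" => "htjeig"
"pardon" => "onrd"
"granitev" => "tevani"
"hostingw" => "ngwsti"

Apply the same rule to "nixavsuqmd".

uqmdxavs

The transformation: delete the first 2 characters, then swap the front and back halves of the string.
For "nixavsuqmd", step one produces "xavsuqmd"; step two turns that into "uqmdxavs".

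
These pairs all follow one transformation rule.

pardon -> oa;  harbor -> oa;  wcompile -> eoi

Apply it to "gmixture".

The rule is to move the last 2 characters to the front (rotate right by 2), then keep only the vowels.
For "gmixture", step one produces "regmixtu"; step two turns that into "eiu".

eiu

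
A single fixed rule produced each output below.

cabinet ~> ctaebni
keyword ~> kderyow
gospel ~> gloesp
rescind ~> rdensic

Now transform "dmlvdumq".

Rule — take characters alternately from the front and the back (1st, last, 2nd, 2nd-last, ...).
So "dmlvdumq" becomes "dqmmluvd".

dqmmluvd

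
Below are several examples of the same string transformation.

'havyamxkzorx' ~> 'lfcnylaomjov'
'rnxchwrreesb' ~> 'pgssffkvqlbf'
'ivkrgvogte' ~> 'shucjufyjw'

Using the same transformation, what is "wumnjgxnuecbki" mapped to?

wypqsibluxbaik

What's happening: reverse the string, then shift every letter 12 places backward in the alphabet (wrapping around).
Starting from "wumnjgxnuecbki": after the first operation, "ikbceunxgjnmuw"; after the second, "wypqsibluxbaik".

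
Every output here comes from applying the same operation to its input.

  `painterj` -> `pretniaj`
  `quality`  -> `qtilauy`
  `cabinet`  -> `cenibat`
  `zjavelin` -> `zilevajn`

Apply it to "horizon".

hoziron

The pattern: reverse the string, then swap the first and last characters.
On "horizon" that produces "hoziron".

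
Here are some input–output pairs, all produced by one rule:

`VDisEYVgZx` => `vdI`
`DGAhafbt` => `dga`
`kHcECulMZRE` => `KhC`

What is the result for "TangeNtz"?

tAN

The transformation: flip the case of every letter, then keep only the first 3 characters.
Working it through for "TangeNtz": intermediate "tANGEnTZ", final "tAN".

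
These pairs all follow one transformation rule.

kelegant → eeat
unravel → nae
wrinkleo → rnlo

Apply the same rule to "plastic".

The rule is to keep every other character starting from the second (positions 2nd, 4th, 6th, ...).
Applying that to "plastic" gives "lsi".

lsi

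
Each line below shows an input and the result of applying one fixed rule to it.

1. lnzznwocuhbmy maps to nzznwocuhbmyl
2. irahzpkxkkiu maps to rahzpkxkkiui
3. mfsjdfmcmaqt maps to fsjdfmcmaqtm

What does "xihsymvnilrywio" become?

The rule is to move the first character to the end.
So "xihsymvnilrywio" becomes "ihsymvnilrywiox".

ihsymvnilrywiox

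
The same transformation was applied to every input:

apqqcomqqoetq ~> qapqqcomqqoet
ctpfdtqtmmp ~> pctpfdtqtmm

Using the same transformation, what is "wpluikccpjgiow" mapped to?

wwpluikccpjgio

Rule — move the last character to the front.
Applying that to "wpluikccpjgiow" gives "wwpluikccpjgio".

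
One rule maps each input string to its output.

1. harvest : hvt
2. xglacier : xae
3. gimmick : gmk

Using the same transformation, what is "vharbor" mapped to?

vrr

The rule is to keep one character in every 3, starting at position 1 (positions 1st, 4th, 7th, ...).
"vharbor" → "vrr".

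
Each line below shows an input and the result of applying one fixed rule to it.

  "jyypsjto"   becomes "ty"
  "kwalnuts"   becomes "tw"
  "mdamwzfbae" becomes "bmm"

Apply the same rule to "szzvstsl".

The pattern: swap the front and back halves of the string, then keep one character in every 3, starting at position 3 (positions 3rd, 6th, 9th, ...).
Starting from "szzvstsl": after the first operation, "stslszzv"; after the second, "sz".

sz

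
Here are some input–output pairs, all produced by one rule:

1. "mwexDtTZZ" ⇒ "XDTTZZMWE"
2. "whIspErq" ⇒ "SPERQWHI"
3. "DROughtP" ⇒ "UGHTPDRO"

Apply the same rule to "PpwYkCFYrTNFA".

The rule is to move the first 3 characters to the end (rotate left by 3), then convert every letter to uppercase.
On "PpwYkCFYrTNFA": the first step gives "YkCFYrTNFAPpw", and the second then gives "YKCFYRTNFAPPW".

YKCFYRTNFAPPW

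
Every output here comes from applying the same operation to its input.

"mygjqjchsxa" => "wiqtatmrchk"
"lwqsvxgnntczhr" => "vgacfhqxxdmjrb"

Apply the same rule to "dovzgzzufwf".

Each output is the input with this applied: shift every letter 10 places forward in the alphabet (wrapping around).
So "dovzgzzufwf" becomes "nyfjqjjepgp".

nyfjqjjepgp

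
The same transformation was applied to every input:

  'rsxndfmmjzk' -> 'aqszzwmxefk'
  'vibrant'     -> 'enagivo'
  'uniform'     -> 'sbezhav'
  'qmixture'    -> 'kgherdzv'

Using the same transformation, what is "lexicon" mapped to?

vpbayrk

What's happening: shift every letter 13 places forward in the alphabet (wrapping around) — i.e. ROT13, then move the first 3 characters to the end (rotate left by 3).
For "lexicon", step one produces "yrkvpba"; step two turns that into "vpbayrk".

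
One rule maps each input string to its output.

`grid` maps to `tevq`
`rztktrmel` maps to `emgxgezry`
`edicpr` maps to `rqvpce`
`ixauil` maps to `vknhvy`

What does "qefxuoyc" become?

drskhblp

Looking at the pairs, the operation is to shift every letter 13 places forward in the alphabet (wrapping around) — i.e. ROT13.
On "qefxuoyc" that produces "drskhblp".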